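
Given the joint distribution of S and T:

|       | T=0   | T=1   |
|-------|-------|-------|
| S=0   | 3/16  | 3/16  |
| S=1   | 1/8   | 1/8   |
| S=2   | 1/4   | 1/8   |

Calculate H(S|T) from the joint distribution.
Marginal P(T) (column sums):
  P(T=0) = 3/16 + 1/8 + 1/4 = 9/16
  P(T=1) = 3/16 + 1/8 + 1/8 = 7/16

H(S|T) = -Σ P(S,T)·log₂ P(S|T), where P(S|T) = P(S,T) / P(T)
  (S=0,T=0): P(S|T) = (3/16)/(9/16) = 1/3;  -(3/16)·log₂(1/3) = 0.2972
  (S=0,T=1): P(S|T) = (3/16)/(7/16) = 3/7;  -(3/16)·log₂(3/7) = 0.2292
  (S=1,T=0): P(S|T) = (1/8)/(9/16) = 2/9;  -(1/8)·log₂(2/9) = 0.2712
  (S=1,T=1): P(S|T) = (1/8)/(7/16) = 2/7;  -(1/8)·log₂(2/7) = 0.2259
  (S=2,T=0): P(S|T) = (1/4)/(9/16) = 4/9;  -(1/4)·log₂(4/9) = 0.2925
  (S=2,T=1): P(S|T) = (1/8)/(7/16) = 2/7;  -(1/8)·log₂(2/7) = 0.2259
H(S|T) = 0.2972 + 0.2292 + 0.2712 + 0.2259 + 0.2925 + 0.2259
  = 1.5419 bits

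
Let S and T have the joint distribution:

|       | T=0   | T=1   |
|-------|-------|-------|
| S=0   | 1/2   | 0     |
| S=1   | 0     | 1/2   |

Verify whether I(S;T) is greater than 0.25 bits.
Marginal P(S) (row sums):
  P(S=0) = 1/2 + 0 = 1/2
  P(S=1) = 0 + 1/2 = 1/2
Marginal P(T) (column sums):
  P(T=0) = 1/2 + 0 = 1/2
  P(T=1) = 0 + 1/2 = 1/2

H(S) = -[(1/2)·log₂(1/2) + (1/2)·log₂(1/2)]
  = 0.5000 + 0.5000
  = 1.0000 bits
H(T) = -[(1/2)·log₂(1/2) + (1/2)·log₂(1/2)]
  = 0.5000 + 0.5000
  = 1.0000 bits
H(S,T) = -[(1/2)·log₂(1/2) + (1/2)·log₂(1/2)]
  = 0.5000 + 0.5000
  = 1.0000 bits

I(S;T) = H(S) + H(T) - H(S,T)
  = 1.0000 + 1.0000 - 1.0000
  = 1.0000 bits

Yes. I(S;T) = 1.0000 bits, which is > 0.25 bits.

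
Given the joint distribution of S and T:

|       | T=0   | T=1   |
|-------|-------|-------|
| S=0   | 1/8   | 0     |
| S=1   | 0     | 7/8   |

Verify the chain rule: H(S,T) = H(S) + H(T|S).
Left side:
H(S,T) = -[(1/8)·log₂(1/8) + (7/8)·log₂(7/8)]
  = 0.3750 + 0.1686
  = 0.5436 bits

Right side:
Marginal P(S) (row sums):
  P(S=0) = 1/8 + 0 = 1/8
  P(S=1) = 0 + 7/8 = 7/8
H(S) = -[(1/8)·log₂(1/8) + (7/8)·log₂(7/8)]
  = 0.3750 + 0.1686
  = 0.5436 bits
H(T|S) = -Σ P(S,T)·log₂ P(T|S), where P(T|S) = P(S,T) / P(S)
  (cells with P(S,T) = 0 contribute 0)
  (S=0,T=0): P(T|S) = (1/8)/(1/8) = 1;  -(1/8)·log₂(1) = 0.0000
  (S=1,T=1): P(T|S) = (7/8)/(7/8) = 1;  -(7/8)·log₂(1) = 0.0000
H(T|S) = 0.0000 + 0.0000
  = 0.0000 bits
H(S) + H(T|S) = 0.5436 + 0.0000 = 0.5436 bits

Both sides equal 0.5436 bits, so the chain rule holds ✓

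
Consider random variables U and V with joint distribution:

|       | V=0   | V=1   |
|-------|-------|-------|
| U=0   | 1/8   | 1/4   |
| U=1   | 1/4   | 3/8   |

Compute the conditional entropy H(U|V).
Marginal P(V) (column sums):
  P(V=0) = 1/8 + 1/4 = 3/8
  P(V=1) = 1/4 + 3/8 = 5/8

H(U|V) = -Σ P(U,V)·log₂ P(U|V), where P(U|V) = P(U,V) / P(V)
  (U=0,V=0): P(U|V) = (1/8)/(3/8) = 1/3;  -(1/8)·log₂(1/3) = 0.1981
  (U=0,V=1): P(U|V) = (1/4)/(5/8) = 2/5;  -(1/4)·log₂(2/5) = 0.3305
  (U=1,V=0): P(U|V) = (1/4)/(3/8) = 2/3;  -(1/4)·log₂(2/3) = 0.1462
  (U=1,V=1): P(U|V) = (3/8)/(5/8) = 3/5;  -(3/8)·log₂(3/5) = 0.2764
H(U|V) = 0.1981 + 0.3305 + 0.1462 + 0.2764
  = 0.9512 bits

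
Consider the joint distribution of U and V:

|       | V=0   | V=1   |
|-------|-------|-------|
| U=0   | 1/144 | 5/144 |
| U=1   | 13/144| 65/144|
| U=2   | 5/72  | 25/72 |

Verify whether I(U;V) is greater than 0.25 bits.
Marginal P(U) (row sums):
  P(U=0) = 1/144 + 5/144 = 1/24
  P(U=1) = 13/144 + 65/144 = 13/24
  P(U=2) = 5/72 + 25/72 = 5/12
Marginal P(V) (column sums):
  P(V=0) = 1/144 + 13/144 + 5/72 = 1/6
  P(V=1) = 5/144 + 65/144 + 25/72 = 5/6

H(U) = -[(1/24)·log₂(1/24) + (13/24)·log₂(13/24) + (5/12)·log₂(5/12)]
  = 0.1910 + 0.4791 + 0.5263
  = 1.1964 bits
H(V) = -[(1/6)·log₂(1/6) + (5/6)·log₂(5/6)]
  = 0.4308 + 0.2192
  = 0.6500 bits
H(U,V) = -[(1/144)·log₂(1/144) + (5/144)·log₂(5/144) + (13/144)·log₂(13/144) + (65/144)·log₂(65/144) + (5/72)·log₂(5/72) + (25/72)·log₂(25/72)]
  = 0.0498 + 0.1683 + 0.3132 + 0.5180 + 0.2672 + 0.5299
  = 1.8464 bits

I(U;V) = H(U) + H(V) - H(U,V)
  = 1.1964 + 0.6500 - 1.8464
  = 0.0000 bits

No. I(U;V) = 0.0000 bits, which is ≤ 0.25 bits.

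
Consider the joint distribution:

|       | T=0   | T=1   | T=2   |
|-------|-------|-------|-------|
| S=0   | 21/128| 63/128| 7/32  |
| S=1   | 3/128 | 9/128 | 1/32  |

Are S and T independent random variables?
Marginal P(S) (row sums):
  P(S=0) = 21/128 + 63/128 + 7/32 = 7/8
  P(S=1) = 3/128 + 9/128 + 1/32 = 1/8
Marginal P(T) (column sums):
  P(T=0) = 21/128 + 3/128 = 3/16
  P(T=1) = 63/128 + 9/128 = 9/16
  P(T=2) = 7/32 + 1/32 = 1/4

S and T are independent iff P(S=i,T=j) = P(S=i)·P(T=j) for every cell.
  P(S=0)·P(T=0) = 7/8 × 3/16 = 21/128 = P(S=0,T=0) ✓
  P(S=0)·P(T=1) = 7/8 × 9/16 = 63/128 = P(S=0,T=1) ✓
  P(S=0)·P(T=2) = 7/8 × 1/4 = 7/32 = P(S=0,T=2) ✓
  P(S=1)·P(T=0) = 1/8 × 3/16 = 3/128 = P(S=1,T=0) ✓
  P(S=1)·P(T=1) = 1/8 × 9/16 = 9/128 = P(S=1,T=1) ✓
  P(S=1)·P(T=2) = 1/8 × 1/4 = 1/32 = P(S=1,T=2) ✓

Yes, S and T are independent: every cell factors, so I(S;T) = 0 bits.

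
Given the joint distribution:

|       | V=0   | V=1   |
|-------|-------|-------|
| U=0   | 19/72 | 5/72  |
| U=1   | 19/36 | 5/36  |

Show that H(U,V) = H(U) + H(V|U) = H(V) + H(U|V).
Marginal P(U) (row sums):
  P(U=0) = 19/72 + 5/72 = 1/3
  P(U=1) = 19/36 + 5/36 = 2/3
Marginal P(V) (column sums):
  P(V=0) = 19/72 + 19/36 = 19/24
  P(V=1) = 5/72 + 5/36 = 5/24

Decomposition 1: H(U) + H(V|U)
H(U) = -[(1/3)·log₂(1/3) + (2/3)·log₂(2/3)]
  = 0.5283 + 0.3900
  = 0.9183 bits
H(V|U) = -Σ P(U,V)·log₂ P(V|U), where P(V|U) = P(U,V) / P(U)
  (U=0,V=0): P(V|U) = (19/72)/(1/3) = 19/24;  -(19/72)·log₂(19/24) = 0.0889
  (U=0,V=1): P(V|U) = (5/72)/(1/3) = 5/24;  -(5/72)·log₂(5/24) = 0.1572
  (U=1,V=0): P(V|U) = (19/36)/(2/3) = 19/24;  -(19/36)·log₂(19/24) = 0.1779
  (U=1,V=1): P(V|U) = (5/36)/(2/3) = 5/24;  -(5/36)·log₂(5/24) = 0.3143
H(V|U) = 0.0889 + 0.1572 + 0.1779 + 0.3143
  = 0.7383 bits
H(U) + H(V|U) = 0.9183 + 0.7383 = 1.6566 bits

Decomposition 2: H(V) + H(U|V)
H(V) = -[(19/24)·log₂(19/24) + (5/24)·log₂(5/24)]
  = 0.2668 + 0.4715
  = 0.7383 bits
H(U|V) = -Σ P(U,V)·log₂ P(U|V), where P(U|V) = P(U,V) / P(V)
  (U=0,V=0): P(U|V) = (19/72)/(19/24) = 1/3;  -(19/72)·log₂(1/3) = 0.4183
  (U=0,V=1): P(U|V) = (5/72)/(5/24) = 1/3;  -(5/72)·log₂(1/3) = 0.1101
  (U=1,V=0): P(U|V) = (19/36)/(19/24) = 2/3;  -(19/36)·log₂(2/3) = 0.3087
  (U=1,V=1): P(U|V) = (5/36)/(5/24) = 2/3;  -(5/36)·log₂(2/3) = 0.0812
H(U|V) = 0.4183 + 0.1101 + 0.3087 + 0.0812
  = 0.9183 bits
H(V) + H(U|V) = 0.7383 + 0.9183 = 1.6566 bits

Direct computation of the joint entropy:
H(U,V) = -[(19/72)·log₂(19/72) + (5/72)·log₂(5/72) + (19/36)·log₂(19/36) + (5/36)·log₂(5/36)]
  = 0.5072 + 0.2672 + 0.4866 + 0.3956
  = 1.6566 bits

All three agree: H(U,V) = 1.6566 bits ✓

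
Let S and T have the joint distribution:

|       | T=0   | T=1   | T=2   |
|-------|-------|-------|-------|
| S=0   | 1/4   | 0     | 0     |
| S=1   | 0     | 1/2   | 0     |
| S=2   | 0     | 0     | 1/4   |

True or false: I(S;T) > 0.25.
Marginal P(S) (row sums):
  P(S=0) = 1/4 + 0 + 0 = 1/4
  P(S=1) = 0 + 1/2 + 0 = 1/2
  P(S=2) = 0 + 0 + 1/4 = 1/4
Marginal P(T) (column sums):
  P(T=0) = 1/4 + 0 + 0 = 1/4
  P(T=1) = 0 + 1/2 + 0 = 1/2
  P(T=2) = 0 + 0 + 1/4 = 1/4

H(S) = -[(1/4)·log₂(1/4) + (1/2)·log₂(1/2) + (1/4)·log₂(1/4)]
  = 0.5000 + 0.5000 + 0.5000
  = 1.5000 bits
H(T) = -[(1/4)·log₂(1/4) + (1/2)·log₂(1/2) + (1/4)·log₂(1/4)]
  = 0.5000 + 0.5000 + 0.5000
  = 1.5000 bits
H(S,T) = -[(1/4)·log₂(1/4) + (1/2)·log₂(1/2) + (1/4)·log₂(1/4)]
  = 0.5000 + 0.5000 + 0.5000
  = 1.5000 bits

I(S;T) = H(S) + H(T) - H(S,T)
  = 1.5000 + 1.5000 - 1.5000
  = 1.5000 bits

True. I(S;T) = 1.5000 bits, which is > 0.25 bits.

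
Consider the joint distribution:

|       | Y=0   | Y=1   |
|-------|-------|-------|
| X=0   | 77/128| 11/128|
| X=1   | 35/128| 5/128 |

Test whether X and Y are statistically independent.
Marginal P(X) (row sums):
  P(X=0) = 77/128 + 11/128 = 11/16
  P(X=1) = 35/128 + 5/128 = 5/16
Marginal P(Y) (column sums):
  P(Y=0) = 77/128 + 35/128 = 7/8
  P(Y=1) = 11/128 + 5/128 = 1/8

X and Y are independent iff P(X=i,Y=j) = P(X=i)·P(Y=j) for every cell.
  P(X=0)·P(Y=0) = 11/16 × 7/8 = 77/128 = P(X=0,Y=0) ✓
  P(X=0)·P(Y=1) = 11/16 × 1/8 = 11/128 = P(X=0,Y=1) ✓
  P(X=1)·P(Y=0) = 5/16 × 7/8 = 35/128 = P(X=1,Y=0) ✓
  P(X=1)·P(Y=1) = 5/16 × 1/8 = 5/128 = P(X=1,Y=1) ✓

Yes, X and Y are independent: every cell factors, so I(X;Y) = 0 bits.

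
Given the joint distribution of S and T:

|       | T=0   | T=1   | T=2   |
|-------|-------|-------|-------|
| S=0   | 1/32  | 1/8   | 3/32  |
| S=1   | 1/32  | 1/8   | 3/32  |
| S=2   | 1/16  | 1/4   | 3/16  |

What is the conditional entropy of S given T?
Marginal P(T) (column sums):
  P(T=0) = 1/32 + 1/32 + 1/16 = 1/8
  P(T=1) = 1/8 + 1/8 + 1/4 = 1/2
  P(T=2) = 3/32 + 3/32 + 3/16 = 3/8

H(S|T) = -Σ P(S,T)·log₂ P(S|T), where P(S|T) = P(S,T) / P(T)
  (S=0,T=0): P(S|T) = (1/32)/(1/8) = 1/4;  -(1/32)·log₂(1/4) = 0.0625
  (S=0,T=1): P(S|T) = (1/8)/(1/2) = 1/4;  -(1/8)·log₂(1/4) = 0.2500
  (S=0,T=2): P(S|T) = (3/32)/(3/8) = 1/4;  -(3/32)·log₂(1/4) = 0.1875
  (S=1,T=0): P(S|T) = (1/32)/(1/8) = 1/4;  -(1/32)·log₂(1/4) = 0.0625
  (S=1,T=1): P(S|T) = (1/8)/(1/2) = 1/4;  -(1/8)·log₂(1/4) = 0.2500
  (S=1,T=2): P(S|T) = (3/32)/(3/8) = 1/4;  -(3/32)·log₂(1/4) = 0.1875
  (S=2,T=0): P(S|T) = (1/16)/(1/8) = 1/2;  -(1/16)·log₂(1/2) = 0.0625
  (S=2,T=1): P(S|T) = (1/4)/(1/2) = 1/2;  -(1/4)·log₂(1/2) = 0.2500
  (S=2,T=2): P(S|T) = (3/16)/(3/8) = 1/2;  -(3/16)·log₂(1/2) = 0.1875
H(S|T) = 0.0625 + 0.2500 + 0.1875 + 0.0625 + 0.2500 + 0.1875 + 0.0625 + 0.2500 + 0.1875
  = 1.5000 bits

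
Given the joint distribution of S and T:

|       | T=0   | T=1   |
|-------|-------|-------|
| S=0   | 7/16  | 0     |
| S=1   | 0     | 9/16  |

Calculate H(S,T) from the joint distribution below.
H(S,T) = -Σ P(S,T) log₂ P(S,T), summed over the non-zero cells:
H(S,T) = -[(7/16)·log₂(7/16) + (9/16)·log₂(9/16)]
  = 0.5218 + 0.4669
  = 0.9887 bits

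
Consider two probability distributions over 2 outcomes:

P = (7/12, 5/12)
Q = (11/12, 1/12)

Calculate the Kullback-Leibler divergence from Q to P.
D(P||Q) = Σ P(i) log₂(P(i)/Q(i))
  i=0: (7/12) × log₂((7/12)/(11/12)) = (7/12) × log₂(7/11) = -0.3804
  i=1: (5/12) × log₂((5/12)/(1/12)) = (5/12) × log₂(5) = 0.9675
D(P||Q) = -0.3804 + 0.9675
  = 0.5871 bits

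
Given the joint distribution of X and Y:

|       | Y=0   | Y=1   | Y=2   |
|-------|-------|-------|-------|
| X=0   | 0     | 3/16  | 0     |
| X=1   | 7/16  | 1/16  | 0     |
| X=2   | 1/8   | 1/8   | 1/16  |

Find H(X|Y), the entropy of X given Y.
Marginal P(Y) (column sums):
  P(Y=0) = 0 + 7/16 + 1/8 = 9/16
  P(Y=1) = 3/16 + 1/16 + 1/8 = 3/8
  P(Y=2) = 0 + 0 + 1/16 = 1/16

H(X|Y) = -Σ P(X,Y)·log₂ P(X|Y), where P(X|Y) = P(X,Y) / P(Y)
  (cells with P(X,Y) = 0 contribute 0)
  (X=0,Y=1): P(X|Y) = (3/16)/(3/8) = 1/2;  -(3/16)·log₂(1/2) = 0.1875
  (X=1,Y=0): P(X|Y) = (7/16)/(9/16) = 7/9;  -(7/16)·log₂(7/9) = 0.1586
  (X=1,Y=1): P(X|Y) = (1/16)/(3/8) = 1/6;  -(1/16)·log₂(1/6) = 0.1616
  (X=2,Y=0): P(X|Y) = (1/8)/(9/16) = 2/9;  -(1/8)·log₂(2/9) = 0.2712
  (X=2,Y=1): P(X|Y) = (1/8)/(3/8) = 1/3;  -(1/8)·log₂(1/3) = 0.1981
  (X=2,Y=2): P(X|Y) = (1/16)/(1/16) = 1;  -(1/16)·log₂(1) = 0.0000
H(X|Y) = 0.1875 + 0.1586 + 0.1616 + 0.2712 + 0.1981 + 0.0000
  = 0.9770 bits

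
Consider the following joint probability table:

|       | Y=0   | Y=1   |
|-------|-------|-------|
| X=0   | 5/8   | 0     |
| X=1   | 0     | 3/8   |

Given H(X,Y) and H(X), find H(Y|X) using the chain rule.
From the chain rule: H(X,Y) = H(X) + H(Y|X)
Therefore: H(Y|X) = H(X,Y) - H(X)

H(X,Y) = -[(5/8)·log₂(5/8) + (3/8)·log₂(3/8)]
  = 0.4238 + 0.5306
  = 0.9544 bits
Marginal P(X) (row sums):
  P(X=0) = 5/8 + 0 = 5/8
  P(X=1) = 0 + 3/8 = 3/8
H(X) = -[(5/8)·log₂(5/8) + (3/8)·log₂(3/8)]
  = 0.4238 + 0.5306
  = 0.9544 bits

H(Y|X) = 0.9544 - 0.9544 = 0.0000 bits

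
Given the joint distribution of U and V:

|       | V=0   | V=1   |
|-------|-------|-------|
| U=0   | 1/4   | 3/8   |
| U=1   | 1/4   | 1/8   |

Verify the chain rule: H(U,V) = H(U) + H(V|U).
Left side:
H(U,V) = -[(1/4)·log₂(1/4) + (3/8)·log₂(3/8) + (1/4)·log₂(1/4) + (1/8)·log₂(1/8)]
  = 0.5000 + 0.5306 + 0.5000 + 0.3750
  = 1.9056 bits

Right side:
Marginal P(U) (row sums):
  P(U=0) = 1/4 + 3/8 = 5/8
  P(U=1) = 1/4 + 1/8 = 3/8
H(U) = -[(5/8)·log₂(5/8) + (3/8)·log₂(3/8)]
  = 0.4238 + 0.5306
  = 0.9544 bits
H(V|U) = -Σ P(U,V)·log₂ P(V|U), where P(V|U) = P(U,V) / P(U)
  (U=0,V=0): P(V|U) = (1/4)/(5/8) = 2/5;  -(1/4)·log₂(2/5) = 0.3305
  (U=0,V=1): P(V|U) = (3/8)/(5/8) = 3/5;  -(3/8)·log₂(3/5) = 0.2764
  (U=1,V=0): P(V|U) = (1/4)/(3/8) = 2/3;  -(1/4)·log₂(2/3) = 0.1462
  (U=1,V=1): P(V|U) = (1/8)/(3/8) = 1/3;  -(1/8)·log₂(1/3) = 0.1981
H(V|U) = 0.3305 + 0.2764 + 0.1462 + 0.1981
  = 0.9512 bits
H(U) + H(V|U) = 0.9544 + 0.9512 = 1.9056 bits

Both sides equal 1.9056 bits, so the chain rule holds ✓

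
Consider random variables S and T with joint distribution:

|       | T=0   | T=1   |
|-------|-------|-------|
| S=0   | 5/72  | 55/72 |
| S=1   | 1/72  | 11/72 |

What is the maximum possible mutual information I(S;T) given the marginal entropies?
The upper bound on mutual information is I(S;T) ≤ min(H(S), H(T)).

Marginal P(S) (row sums):
  P(S=0) = 5/72 + 55/72 = 5/6
  P(S=1) = 1/72 + 11/72 = 1/6
Marginal P(T) (column sums):
  P(T=0) = 5/72 + 1/72 = 1/12
  P(T=1) = 55/72 + 11/72 = 11/12

H(S) = -[(5/6)·log₂(5/6) + (1/6)·log₂(1/6)]
  = 0.2192 + 0.4308
  = 0.6500 bits
H(T) = -[(1/12)·log₂(1/12) + (11/12)·log₂(11/12)]
  = 0.2987 + 0.1151
  = 0.4138 bits

Maximum possible I(S;T) = min(0.6500, 0.4138) = 0.4138 bits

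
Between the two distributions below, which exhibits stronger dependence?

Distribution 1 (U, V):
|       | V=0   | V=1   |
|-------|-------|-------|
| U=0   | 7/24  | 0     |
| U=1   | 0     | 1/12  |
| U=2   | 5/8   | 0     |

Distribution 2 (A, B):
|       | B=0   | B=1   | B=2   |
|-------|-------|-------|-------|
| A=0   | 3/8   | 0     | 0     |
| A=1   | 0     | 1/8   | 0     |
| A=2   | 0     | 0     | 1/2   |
Distribution 1 (U, V):
Marginal P(U) (row sums):
  P(U=0) = 7/24 + 0 = 7/24
  P(U=1) = 0 + 1/12 = 1/12
  P(U=2) = 5/8 + 0 = 5/8
Marginal P(V) (column sums):
  P(V=0) = 7/24 + 0 + 5/8 = 11/12
  P(V=1) = 0 + 1/12 + 0 = 1/12

H(U) = -[(7/24)·log₂(7/24) + (1/12)·log₂(1/12) + (5/8)·log₂(5/8)]
  = 0.5185 + 0.2987 + 0.4238
  = 1.2410 bits
H(V) = -[(11/12)·log₂(11/12) + (1/12)·log₂(1/12)]
  = 0.1151 + 0.2987
  = 0.4138 bits
H(U,V) = -[(7/24)·log₂(7/24) + (1/12)·log₂(1/12) + (5/8)·log₂(5/8)]
  = 0.5185 + 0.2987 + 0.4238
  = 1.2410 bits

I(U;V) = H(U) + H(V) - H(U,V)
  = 1.2410 + 0.4138 - 1.2410
  = 0.4138 bits

Distribution 2 (A, B):
Marginal P(A) (row sums):
  P(A=0) = 3/8 + 0 + 0 = 3/8
  P(A=1) = 0 + 1/8 + 0 = 1/8
  P(A=2) = 0 + 0 + 1/2 = 1/2
Marginal P(B) (column sums):
  P(B=0) = 3/8 + 0 + 0 = 3/8
  P(B=1) = 0 + 1/8 + 0 = 1/8
  P(B=2) = 0 + 0 + 1/2 = 1/2

H(A) = -[(3/8)·log₂(3/8) + (1/8)·log₂(1/8) + (1/2)·log₂(1/2)]
  = 0.5306 + 0.3750 + 0.5000
  = 1.4056 bits
H(B) = -[(3/8)·log₂(3/8) + (1/8)·log₂(1/8) + (1/2)·log₂(1/2)]
  = 0.5306 + 0.3750 + 0.5000
  = 1.4056 bits
H(A,B) = -[(3/8)·log₂(3/8) + (1/8)·log₂(1/8) + (1/2)·log₂(1/2)]
  = 0.5306 + 0.3750 + 0.5000
  = 1.4056 bits

I(A;B) = H(A) + H(B) - H(A,B)
  = 1.4056 + 1.4056 - 1.4056
  = 1.4056 bits

I(A;B) = 1.4056 bits > I(U;V) = 0.4138 bits, so (A, B) has the higher mutual information (stronger dependence).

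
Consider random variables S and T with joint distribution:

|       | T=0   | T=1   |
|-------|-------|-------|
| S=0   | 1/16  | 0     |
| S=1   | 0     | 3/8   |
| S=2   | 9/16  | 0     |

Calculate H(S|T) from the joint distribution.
Marginal P(T) (column sums):
  P(T=0) = 1/16 + 0 + 9/16 = 5/8
  P(T=1) = 0 + 3/8 + 0 = 3/8

H(S|T) = -Σ P(S,T)·log₂ P(S|T), where P(S|T) = P(S,T) / P(T)
  (cells with P(S,T) = 0 contribute 0)
  (S=0,T=0): P(S|T) = (1/16)/(5/8) = 1/10;  -(1/16)·log₂(1/10) = 0.2076
  (S=1,T=1): P(S|T) = (3/8)/(3/8) = 1;  -(3/8)·log₂(1) = 0.0000
  (S=2,T=0): P(S|T) = (9/16)/(5/8) = 9/10;  -(9/16)·log₂(9/10) = 0.0855
H(S|T) = 0.2076 + 0.0000 + 0.0855
  = 0.2931 bits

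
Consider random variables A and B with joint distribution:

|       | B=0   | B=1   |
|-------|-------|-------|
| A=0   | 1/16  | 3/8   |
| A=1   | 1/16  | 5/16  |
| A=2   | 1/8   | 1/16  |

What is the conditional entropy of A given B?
Marginal P(B) (column sums):
  P(B=0) = 1/16 + 1/16 + 1/8 = 1/4
  P(B=1) = 3/8 + 5/16 + 1/16 = 3/4

H(A|B) = -Σ P(A,B)·log₂ P(A|B), where P(A|B) = P(A,B) / P(B)
  (A=0,B=0): P(A|B) = (1/16)/(1/4) = 1/4;  -(1/16)·log₂(1/4) = 0.1250
  (A=0,B=1): P(A|B) = (3/8)/(3/4) = 1/2;  -(3/8)·log₂(1/2) = 0.3750
  (A=1,B=0): P(A|B) = (1/16)/(1/4) = 1/4;  -(1/16)·log₂(1/4) = 0.1250
  (A=1,B=1): P(A|B) = (5/16)/(3/4) = 5/12;  -(5/16)·log₂(5/12) = 0.3947
  (A=2,B=0): P(A|B) = (1/8)/(1/4) = 1/2;  -(1/8)·log₂(1/2) = 0.1250
  (A=2,B=1): P(A|B) = (1/16)/(3/4) = 1/12;  -(1/16)·log₂(1/12) = 0.2241
H(A|B) = 0.1250 + 0.3750 + 0.1250 + 0.3947 + 0.1250 + 0.2241
  = 1.3688 bits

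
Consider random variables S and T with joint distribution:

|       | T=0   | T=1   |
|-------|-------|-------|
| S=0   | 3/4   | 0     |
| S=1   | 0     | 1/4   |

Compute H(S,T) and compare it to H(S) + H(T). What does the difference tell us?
Marginal P(S) (row sums):
  P(S=0) = 3/4 + 0 = 3/4
  P(S=1) = 0 + 1/4 = 1/4
Marginal P(T) (column sums):
  P(T=0) = 3/4 + 0 = 3/4
  P(T=1) = 0 + 1/4 = 1/4

H(S,T) = -[(3/4)·log₂(3/4) + (1/4)·log₂(1/4)]
  = 0.3113 + 0.5000
  = 0.8113 bits
H(S) = -[(3/4)·log₂(3/4) + (1/4)·log₂(1/4)]
  = 0.3113 + 0.5000
  = 0.8113 bits
H(T) = -[(3/4)·log₂(3/4) + (1/4)·log₂(1/4)]
  = 0.3113 + 0.5000
  = 0.8113 bits

H(S) + H(T) = 0.8113 + 0.8113 = 1.6226 bits
Difference: H(S) + H(T) - H(S,T) = 1.6226 - 0.8113 = 0.8113 bits = I(S;T)

The difference is the mutual information; it is positive here, so S and T are dependent (knowing one reduces uncertainty about the other by 0.8113 bits).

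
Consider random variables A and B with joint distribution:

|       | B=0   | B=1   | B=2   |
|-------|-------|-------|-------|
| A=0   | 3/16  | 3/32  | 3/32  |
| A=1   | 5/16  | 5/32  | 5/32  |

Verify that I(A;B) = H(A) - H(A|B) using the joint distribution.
Left side, from I(A;B) = H(A) + H(B) - H(A,B):
Marginal P(A) (row sums):
  P(A=0) = 3/16 + 3/32 + 3/32 = 3/8
  P(A=1) = 5/16 + 5/32 + 5/32 = 5/8
Marginal P(B) (column sums):
  P(B=0) = 3/16 + 5/16 = 1/2
  P(B=1) = 3/32 + 5/32 = 1/4
  P(B=2) = 3/32 + 5/32 = 1/4

H(A) = -[(3/8)·log₂(3/8) + (5/8)·log₂(5/8)]
  = 0.5306 + 0.4238
  = 0.9544 bits
H(B) = -[(1/2)·log₂(1/2) + (1/4)·log₂(1/4) + (1/4)·log₂(1/4)]
  = 0.5000 + 0.5000 + 0.5000
  = 1.5000 bits
H(A,B) = -[(3/16)·log₂(3/16) + (3/32)·log₂(3/32) + (3/32)·log₂(3/32) + (5/16)·log₂(5/16) + (5/32)·log₂(5/32) + (5/32)·log₂(5/32)]
  = 0.4528 + 0.3202 + 0.3202 + 0.5244 + 0.4184 + 0.4184
  = 2.4544 bits

I(A;B) = H(A) + H(B) - H(A,B)
  = 0.9544 + 1.5000 - 2.4544
  = 0.0000 bits

Right side, with H(A|B) computed directly from the conditional probabilities:
H(A|B) = -Σ P(A,B)·log₂ P(A|B), where P(A|B) = P(A,B) / P(B)
  (A=0,B=0): P(A|B) = (3/16)/(1/2) = 3/8;  -(3/16)·log₂(3/8) = 0.2653
  (A=0,B=1): P(A|B) = (3/32)/(1/4) = 3/8;  -(3/32)·log₂(3/8) = 0.1327
  (A=0,B=2): P(A|B) = (3/32)/(1/4) = 3/8;  -(3/32)·log₂(3/8) = 0.1327
  (A=1,B=0): P(A|B) = (5/16)/(1/2) = 5/8;  -(5/16)·log₂(5/8) = 0.2119
  (A=1,B=1): P(A|B) = (5/32)/(1/4) = 5/8;  -(5/32)·log₂(5/8) = 0.1059
  (A=1,B=2): P(A|B) = (5/32)/(1/4) = 5/8;  -(5/32)·log₂(5/8) = 0.1059
H(A|B) = 0.2653 + 0.1327 + 0.1327 + 0.2119 + 0.1059 + 0.1059
  = 0.9544 bits
H(A) - H(A|B) = 0.9544 - 0.9544 = 0.0000 bits

Both sides equal 0.0000 bits, so I(A;B) = H(A) - H(A|B) ✓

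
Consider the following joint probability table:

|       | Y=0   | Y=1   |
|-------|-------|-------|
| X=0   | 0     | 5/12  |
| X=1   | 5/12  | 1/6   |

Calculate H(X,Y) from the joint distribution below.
H(X,Y) = -Σ P(X,Y) log₂ P(X,Y), summed over the non-zero cells:
H(X,Y) = -[(5/12)·log₂(5/12) + (5/12)·log₂(5/12) + (1/6)·log₂(1/6)]
  = 0.5263 + 0.5263 + 0.4308
  = 1.4834 bits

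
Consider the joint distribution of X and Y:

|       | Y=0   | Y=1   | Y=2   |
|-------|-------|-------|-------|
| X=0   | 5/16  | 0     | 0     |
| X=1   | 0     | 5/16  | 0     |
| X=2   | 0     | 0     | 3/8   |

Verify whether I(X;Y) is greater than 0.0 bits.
Marginal P(X) (row sums):
  P(X=0) = 5/16 + 0 + 0 = 5/16
  P(X=1) = 0 + 5/16 + 0 = 5/16
  P(X=2) = 0 + 0 + 3/8 = 3/8
Marginal P(Y) (column sums):
  P(Y=0) = 5/16 + 0 + 0 = 5/16
  P(Y=1) = 0 + 5/16 + 0 = 5/16
  P(Y=2) = 0 + 0 + 3/8 = 3/8

H(X) = -[(5/16)·log₂(5/16) + (5/16)·log₂(5/16) + (3/8)·log₂(3/8)]
  = 0.5244 + 0.5244 + 0.5306
  = 1.5794 bits
H(Y) = -[(5/16)·log₂(5/16) + (5/16)·log₂(5/16) + (3/8)·log₂(3/8)]
  = 0.5244 + 0.5244 + 0.5306
  = 1.5794 bits
H(X,Y) = -[(5/16)·log₂(5/16) + (5/16)·log₂(5/16) + (3/8)·log₂(3/8)]
  = 0.5244 + 0.5244 + 0.5306
  = 1.5794 bits

I(X;Y) = H(X) + H(Y) - H(X,Y)
  = 1.5794 + 1.5794 - 1.5794
  = 1.5794 bits

Yes. I(X;Y) = 1.5794 bits, which is > 0.0 bits.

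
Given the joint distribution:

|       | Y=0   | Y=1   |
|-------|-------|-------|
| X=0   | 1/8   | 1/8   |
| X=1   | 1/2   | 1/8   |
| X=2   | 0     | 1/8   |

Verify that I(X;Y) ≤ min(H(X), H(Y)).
Marginal P(X) (row sums):
  P(X=0) = 1/8 + 1/8 = 1/4
  P(X=1) = 1/2 + 1/8 = 5/8
  P(X=2) = 0 + 1/8 = 1/8
Marginal P(Y) (column sums):
  P(Y=0) = 1/8 + 1/2 + 0 = 5/8
  P(Y=1) = 1/8 + 1/8 + 1/8 = 3/8

H(X) = -[(1/4)·log₂(1/4) + (5/8)·log₂(5/8) + (1/8)·log₂(1/8)]
  = 0.5000 + 0.4238 + 0.3750
  = 1.2988 bits
H(Y) = -[(5/8)·log₂(5/8) + (3/8)·log₂(3/8)]
  = 0.4238 + 0.5306
  = 0.9544 bits
H(X,Y) = -[(1/8)·log₂(1/8) + (1/8)·log₂(1/8) + (1/2)·log₂(1/2) + (1/8)·log₂(1/8) + (1/8)·log₂(1/8)]
  = 0.3750 + 0.3750 + 0.5000 + 0.3750 + 0.3750
  = 2.0000 bits

I(X;Y) = H(X) + H(Y) - H(X,Y)
  = 1.2988 + 0.9544 - 2.0000
  = 0.2532 bits

min(H(X), H(Y)) = min(1.2988, 0.9544) = 0.9544 bits
Since 0.2532 ≤ 0.9544, the bound is satisfied ✓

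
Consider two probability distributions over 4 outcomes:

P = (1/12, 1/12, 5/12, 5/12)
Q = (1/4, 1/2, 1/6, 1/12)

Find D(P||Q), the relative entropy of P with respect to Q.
D(P||Q) = Σ P(i) log₂(P(i)/Q(i))
  i=0: (1/12) × log₂((1/12)/(1/4)) = (1/12) × log₂(1/3) = -0.1321
  i=1: (1/12) × log₂((1/12)/(1/2)) = (1/12) × log₂(1/6) = -0.2154
  i=2: (5/12) × log₂((5/12)/(1/6)) = (5/12) × log₂(5/2) = 0.5508
  i=3: (5/12) × log₂((5/12)/(1/12)) = (5/12) × log₂(5) = 0.9675
D(P||Q) = -0.1321 - 0.2154 + 0.5508 + 0.9675
  = 1.1708 bits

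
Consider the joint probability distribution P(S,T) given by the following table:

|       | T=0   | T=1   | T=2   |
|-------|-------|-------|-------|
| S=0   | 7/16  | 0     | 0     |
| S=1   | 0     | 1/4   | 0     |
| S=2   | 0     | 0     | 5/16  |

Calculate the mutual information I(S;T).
Marginal P(S) (row sums):
  P(S=0) = 7/16 + 0 + 0 = 7/16
  P(S=1) = 0 + 1/4 + 0 = 1/4
  P(S=2) = 0 + 0 + 5/16 = 5/16
Marginal P(T) (column sums):
  P(T=0) = 7/16 + 0 + 0 = 7/16
  P(T=1) = 0 + 1/4 + 0 = 1/4
  P(T=2) = 0 + 0 + 5/16 = 5/16

H(S) = -[(7/16)·log₂(7/16) + (1/4)·log₂(1/4) + (5/16)·log₂(5/16)]
  = 0.5218 + 0.5000 + 0.5244
  = 1.5462 bits
H(T) = -[(7/16)·log₂(7/16) + (1/4)·log₂(1/4) + (5/16)·log₂(5/16)]
  = 0.5218 + 0.5000 + 0.5244
  = 1.5462 bits
H(S,T) = -[(7/16)·log₂(7/16) + (1/4)·log₂(1/4) + (5/16)·log₂(5/16)]
  = 0.5218 + 0.5000 + 0.5244
  = 1.5462 bits

I(S;T) = H(S) + H(T) - H(S,T)
  = 1.5462 + 1.5462 - 1.5462
  = 1.5462 bits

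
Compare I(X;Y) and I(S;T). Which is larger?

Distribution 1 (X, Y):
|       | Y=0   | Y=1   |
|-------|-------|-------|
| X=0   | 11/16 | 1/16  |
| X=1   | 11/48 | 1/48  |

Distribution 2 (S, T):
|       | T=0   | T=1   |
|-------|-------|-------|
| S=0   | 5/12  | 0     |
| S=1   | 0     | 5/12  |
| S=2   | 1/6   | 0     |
Distribution 1 (X, Y):
Marginal P(X) (row sums):
  P(X=0) = 11/16 + 1/16 = 3/4
  P(X=1) = 11/48 + 1/48 = 1/4
Marginal P(Y) (column sums):
  P(Y=0) = 11/16 + 11/48 = 11/12
  P(Y=1) = 1/16 + 1/48 = 1/12

H(X) = -[(3/4)·log₂(3/4) + (1/4)·log₂(1/4)]
  = 0.3113 + 0.5000
  = 0.8113 bits
H(Y) = -[(11/12)·log₂(11/12) + (1/12)·log₂(1/12)]
  = 0.1151 + 0.2987
  = 0.4138 bits
H(X,Y) = -[(11/16)·log₂(11/16) + (1/16)·log₂(1/16) + (11/48)·log₂(11/48) + (1/48)·log₂(1/48)]
  = 0.3716 + 0.2500 + 0.4871 + 0.1164
  = 1.2251 bits

I(X;Y) = H(X) + H(Y) - H(X,Y)
  = 0.8113 + 0.4138 - 1.2251
  = 0.0000 bits

Distribution 2 (S, T):
Marginal P(S) (row sums):
  P(S=0) = 5/12 + 0 = 5/12
  P(S=1) = 0 + 5/12 = 5/12
  P(S=2) = 1/6 + 0 = 1/6
Marginal P(T) (column sums):
  P(T=0) = 5/12 + 0 + 1/6 = 7/12
  P(T=1) = 0 + 5/12 + 0 = 5/12

H(S) = -[(5/12)·log₂(5/12) + (5/12)·log₂(5/12) + (1/6)·log₂(1/6)]
  = 0.5263 + 0.5263 + 0.4308
  = 1.4834 bits
H(T) = -[(7/12)·log₂(7/12) + (5/12)·log₂(5/12)]
  = 0.4536 + 0.5263
  = 0.9799 bits
H(S,T) = -[(5/12)·log₂(5/12) + (5/12)·log₂(5/12) + (1/6)·log₂(1/6)]
  = 0.5263 + 0.5263 + 0.4308
  = 1.4834 bits

I(S;T) = H(S) + H(T) - H(S,T)
  = 1.4834 + 0.9799 - 1.4834
  = 0.9799 bits

I(S;T) = 0.9799 bits > I(X;Y) = 0.0000 bits, so (S, T) has the higher mutual information (stronger dependence).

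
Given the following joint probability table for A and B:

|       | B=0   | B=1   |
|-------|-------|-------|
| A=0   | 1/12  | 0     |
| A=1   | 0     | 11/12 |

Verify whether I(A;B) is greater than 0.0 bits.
Marginal P(A) (row sums):
  P(A=0) = 1/12 + 0 = 1/12
  P(A=1) = 0 + 11/12 = 11/12
Marginal P(B) (column sums):
  P(B=0) = 1/12 + 0 = 1/12
  P(B=1) = 0 + 11/12 = 11/12

H(A) = -[(1/12)·log₂(1/12) + (11/12)·log₂(11/12)]
  = 0.2987 + 0.1151
  = 0.4138 bits
H(B) = -[(1/12)·log₂(1/12) + (11/12)·log₂(11/12)]
  = 0.2987 + 0.1151
  = 0.4138 bits
H(A,B) = -[(1/12)·log₂(1/12) + (11/12)·log₂(11/12)]
  = 0.2987 + 0.1151
  = 0.4138 bits

I(A;B) = H(A) + H(B) - H(A,B)
  = 0.4138 + 0.4138 - 0.4138
  = 0.4138 bits

Yes. I(A;B) = 0.4138 bits, which is > 0.0 bits.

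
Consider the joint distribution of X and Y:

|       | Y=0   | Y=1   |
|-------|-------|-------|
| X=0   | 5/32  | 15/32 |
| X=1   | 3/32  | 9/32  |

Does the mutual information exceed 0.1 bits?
Marginal P(X) (row sums):
  P(X=0) = 5/32 + 15/32 = 5/8
  P(X=1) = 3/32 + 9/32 = 3/8
Marginal P(Y) (column sums):
  P(Y=0) = 5/32 + 3/32 = 1/4
  P(Y=1) = 15/32 + 9/32 = 3/4

H(X) = -[(5/8)·log₂(5/8) + (3/8)·log₂(3/8)]
  = 0.4238 + 0.5306
  = 0.9544 bits
H(Y) = -[(1/4)·log₂(1/4) + (3/4)·log₂(3/4)]
  = 0.5000 + 0.3113
  = 0.8113 bits
H(X,Y) = -[(5/32)·log₂(5/32) + (15/32)·log₂(15/32) + (3/32)·log₂(3/32) + (9/32)·log₂(9/32)]
  = 0.4184 + 0.5124 + 0.3202 + 0.5147
  = 1.7657 bits

I(X;Y) = H(X) + H(Y) - H(X,Y)
  = 0.9544 + 0.8113 - 1.7657
  = 0.0000 bits

No. I(X;Y) = 0.0000 bits, which is ≤ 0.1 bits.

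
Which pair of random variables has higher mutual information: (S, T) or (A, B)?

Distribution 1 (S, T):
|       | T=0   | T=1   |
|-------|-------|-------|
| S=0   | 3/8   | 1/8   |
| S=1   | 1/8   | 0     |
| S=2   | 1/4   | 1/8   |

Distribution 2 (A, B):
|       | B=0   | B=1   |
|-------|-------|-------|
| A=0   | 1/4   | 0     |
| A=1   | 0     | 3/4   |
Distribution 1 (S, T):
Marginal P(S) (row sums):
  P(S=0) = 3/8 + 1/8 = 1/2
  P(S=1) = 1/8 + 0 = 1/8
  P(S=2) = 1/4 + 1/8 = 3/8
Marginal P(T) (column sums):
  P(T=0) = 3/8 + 1/8 + 1/4 = 3/4
  P(T=1) = 1/8 + 0 + 1/8 = 1/4

H(S) = -[(1/2)·log₂(1/2) + (1/8)·log₂(1/8) + (3/8)·log₂(3/8)]
  = 0.5000 + 0.3750 + 0.5306
  = 1.4056 bits
H(T) = -[(3/4)·log₂(3/4) + (1/4)·log₂(1/4)]
  = 0.3113 + 0.5000
  = 0.8113 bits
H(S,T) = -[(3/8)·log₂(3/8) + (1/8)·log₂(1/8) + (1/8)·log₂(1/8) + (1/4)·log₂(1/4) + (1/8)·log₂(1/8)]
  = 0.5306 + 0.3750 + 0.3750 + 0.5000 + 0.3750
  = 2.1556 bits

I(S;T) = H(S) + H(T) - H(S,T)
  = 1.4056 + 0.8113 - 2.1556
  = 0.0613 bits

Distribution 2 (A, B):
Marginal P(A) (row sums):
  P(A=0) = 1/4 + 0 = 1/4
  P(A=1) = 0 + 3/4 = 3/4
Marginal P(B) (column sums):
  P(B=0) = 1/4 + 0 = 1/4
  P(B=1) = 0 + 3/4 = 3/4

H(A) = -[(1/4)·log₂(1/4) + (3/4)·log₂(3/4)]
  = 0.5000 + 0.3113
  = 0.8113 bits
H(B) = -[(1/4)·log₂(1/4) + (3/4)·log₂(3/4)]
  = 0.5000 + 0.3113
  = 0.8113 bits
H(A,B) = -[(1/4)·log₂(1/4) + (3/4)·log₂(3/4)]
  = 0.5000 + 0.3113
  = 0.8113 bits

I(A;B) = H(A) + H(B) - H(A,B)
  = 0.8113 + 0.8113 - 0.8113
  = 0.8113 bits

I(A;B) = 0.8113 bits > I(S;T) = 0.0613 bits, so (A, B) has the higher mutual information (stronger dependence).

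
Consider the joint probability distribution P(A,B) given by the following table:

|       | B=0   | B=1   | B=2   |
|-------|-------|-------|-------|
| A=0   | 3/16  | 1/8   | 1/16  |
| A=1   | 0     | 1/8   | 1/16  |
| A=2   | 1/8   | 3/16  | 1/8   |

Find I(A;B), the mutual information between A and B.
Marginal P(A) (row sums):
  P(A=0) = 3/16 + 1/8 + 1/16 = 3/8
  P(A=1) = 0 + 1/8 + 1/16 = 3/16
  P(A=2) = 1/8 + 3/16 + 1/8 = 7/16
Marginal P(B) (column sums):
  P(B=0) = 3/16 + 0 + 1/8 = 5/16
  P(B=1) = 1/8 + 1/8 + 3/16 = 7/16
  P(B=2) = 1/16 + 1/16 + 1/8 = 1/4

H(A) = -[(3/8)·log₂(3/8) + (3/16)·log₂(3/16) + (7/16)·log₂(7/16)]
  = 0.5306 + 0.4528 + 0.5218
  = 1.5052 bits
H(B) = -[(5/16)·log₂(5/16) + (7/16)·log₂(7/16) + (1/4)·log₂(1/4)]
  = 0.5244 + 0.5218 + 0.5000
  = 1.5462 bits
H(A,B) = -[(3/16)·log₂(3/16) + (1/8)·log₂(1/8) + (1/16)·log₂(1/16) + (1/8)·log₂(1/8) + (1/16)·log₂(1/16) + (1/8)·log₂(1/8) + (3/16)·log₂(3/16) + (1/8)·log₂(1/8)]
  = 0.4528 + 0.3750 + 0.2500 + 0.3750 + 0.2500 + 0.3750 + 0.4528 + 0.3750
  = 2.9056 bits

I(A;B) = H(A) + H(B) - H(A,B)
  = 1.5052 + 1.5462 - 2.9056
  = 0.1458 bits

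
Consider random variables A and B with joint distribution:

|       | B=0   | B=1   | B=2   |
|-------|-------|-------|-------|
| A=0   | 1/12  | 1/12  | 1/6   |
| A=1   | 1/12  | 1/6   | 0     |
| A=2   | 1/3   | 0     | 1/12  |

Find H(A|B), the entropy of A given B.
Marginal P(B) (column sums):
  P(B=0) = 1/12 + 1/12 + 1/3 = 1/2
  P(B=1) = 1/12 + 1/6 + 0 = 1/4
  P(B=2) = 1/6 + 0 + 1/12 = 1/4

H(A|B) = -Σ P(A,B)·log₂ P(A|B), where P(A|B) = P(A,B) / P(B)
  (cells with P(A,B) = 0 contribute 0)
  (A=0,B=0): P(A|B) = (1/12)/(1/2) = 1/6;  -(1/12)·log₂(1/6) = 0.2154
  (A=0,B=1): P(A|B) = (1/12)/(1/4) = 1/3;  -(1/12)·log₂(1/3) = 0.1321
  (A=0,B=2): P(A|B) = (1/6)/(1/4) = 2/3;  -(1/6)·log₂(2/3) = 0.0975
  (A=1,B=0): P(A|B) = (1/12)/(1/2) = 1/6;  -(1/12)·log₂(1/6) = 0.2154
  (A=1,B=1): P(A|B) = (1/6)/(1/4) = 2/3;  -(1/6)·log₂(2/3) = 0.0975
  (A=2,B=0): P(A|B) = (1/3)/(1/2) = 2/3;  -(1/3)·log₂(2/3) = 0.1950
  (A=2,B=2): P(A|B) = (1/12)/(1/4) = 1/3;  -(1/12)·log₂(1/3) = 0.1321
H(A|B) = 0.2154 + 0.1321 + 0.0975 + 0.2154 + 0.0975 + 0.1950 + 0.1321
  = 1.0850 bits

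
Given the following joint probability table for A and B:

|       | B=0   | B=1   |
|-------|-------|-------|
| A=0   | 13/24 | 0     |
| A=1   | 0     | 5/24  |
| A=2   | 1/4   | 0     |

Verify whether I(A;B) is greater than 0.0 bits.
Marginal P(A) (row sums):
  P(A=0) = 13/24 + 0 = 13/24
  P(A=1) = 0 + 5/24 = 5/24
  P(A=2) = 1/4 + 0 = 1/4
Marginal P(B) (column sums):
  P(B=0) = 13/24 + 0 + 1/4 = 19/24
  P(B=1) = 0 + 5/24 + 0 = 5/24

H(A) = -[(13/24)·log₂(13/24) + (5/24)·log₂(5/24) + (1/4)·log₂(1/4)]
  = 0.4791 + 0.4715 + 0.5000
  = 1.4506 bits
H(B) = -[(19/24)·log₂(19/24) + (5/24)·log₂(5/24)]
  = 0.2668 + 0.4715
  = 0.7383 bits
H(A,B) = -[(13/24)·log₂(13/24) + (5/24)·log₂(5/24) + (1/4)·log₂(1/4)]
  = 0.4791 + 0.4715 + 0.5000
  = 1.4506 bits

I(A;B) = H(A) + H(B) - H(A,B)
  = 1.4506 + 0.7383 - 1.4506
  = 0.7383 bits

Yes. I(A;B) = 0.7383 bits, which is > 0.0 bits.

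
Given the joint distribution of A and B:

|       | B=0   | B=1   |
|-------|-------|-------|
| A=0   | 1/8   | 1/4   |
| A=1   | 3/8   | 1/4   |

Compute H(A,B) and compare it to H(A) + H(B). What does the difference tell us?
Marginal P(A) (row sums):
  P(A=0) = 1/8 + 1/4 = 3/8
  P(A=1) = 3/8 + 1/4 = 5/8
Marginal P(B) (column sums):
  P(B=0) = 1/8 + 3/8 = 1/2
  P(B=1) = 1/4 + 1/4 = 1/2

H(A,B) = -[(1/8)·log₂(1/8) + (1/4)·log₂(1/4) + (3/8)·log₂(3/8) + (1/4)·log₂(1/4)]
  = 0.3750 + 0.5000 + 0.5306 + 0.5000
  = 1.9056 bits
H(A) = -[(3/8)·log₂(3/8) + (5/8)·log₂(5/8)]
  = 0.5306 + 0.4238
  = 0.9544 bits
H(B) = -[(1/2)·log₂(1/2) + (1/2)·log₂(1/2)]
  = 0.5000 + 0.5000
  = 1.0000 bits

H(A) + H(B) = 0.9544 + 1.0000 = 1.9544 bits
Difference: H(A) + H(B) - H(A,B) = 1.9544 - 1.9056 = 0.0488 bits = I(A;B)

The difference is the mutual information; it is positive here, so A and B are dependent (knowing one reduces uncertainty about the other by 0.0488 bits).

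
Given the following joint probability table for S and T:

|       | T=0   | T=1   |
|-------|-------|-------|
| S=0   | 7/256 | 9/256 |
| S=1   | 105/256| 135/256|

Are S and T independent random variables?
Marginal P(S) (row sums):
  P(S=0) = 7/256 + 9/256 = 1/16
  P(S=1) = 105/256 + 135/256 = 15/16
Marginal P(T) (column sums):
  P(T=0) = 7/256 + 105/256 = 7/16
  P(T=1) = 9/256 + 135/256 = 9/16

S and T are independent iff P(S=i,T=j) = P(S=i)·P(T=j) for every cell.
  P(S=0)·P(T=0) = 1/16 × 7/16 = 7/256 = P(S=0,T=0) ✓
  P(S=0)·P(T=1) = 1/16 × 9/16 = 9/256 = P(S=0,T=1) ✓
  P(S=1)·P(T=0) = 15/16 × 7/16 = 105/256 = P(S=1,T=0) ✓
  P(S=1)·P(T=1) = 15/16 × 9/16 = 135/256 = P(S=1,T=1) ✓

Yes, S and T are independent: every cell factors, so I(S;T) = 0 bits.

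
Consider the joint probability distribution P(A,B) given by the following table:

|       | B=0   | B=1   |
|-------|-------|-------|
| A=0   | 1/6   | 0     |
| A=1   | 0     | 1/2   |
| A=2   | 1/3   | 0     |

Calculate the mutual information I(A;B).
Marginal P(A) (row sums):
  P(A=0) = 1/6 + 0 = 1/6
  P(A=1) = 0 + 1/2 = 1/2
  P(A=2) = 1/3 + 0 = 1/3
Marginal P(B) (column sums):
  P(B=0) = 1/6 + 0 + 1/3 = 1/2
  P(B=1) = 0 + 1/2 + 0 = 1/2

H(A) = -[(1/6)·log₂(1/6) + (1/2)·log₂(1/2) + (1/3)·log₂(1/3)]
  = 0.4308 + 0.5000 + 0.5283
  = 1.4591 bits
H(B) = -[(1/2)·log₂(1/2) + (1/2)·log₂(1/2)]
  = 0.5000 + 0.5000
  = 1.0000 bits
H(A,B) = -[(1/6)·log₂(1/6) + (1/2)·log₂(1/2) + (1/3)·log₂(1/3)]
  = 0.4308 + 0.5000 + 0.5283
  = 1.4591 bits

I(A;B) = H(A) + H(B) - H(A,B)
  = 1.4591 + 1.0000 - 1.4591
  = 1.0000 bits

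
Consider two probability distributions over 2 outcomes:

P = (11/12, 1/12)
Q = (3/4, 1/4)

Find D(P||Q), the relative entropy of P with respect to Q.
D(P||Q) = Σ P(i) log₂(P(i)/Q(i))
  i=0: (11/12) × log₂((11/12)/(3/4)) = (11/12) × log₂(11/9) = 0.2654
  i=1: (1/12) × log₂((1/12)/(1/4)) = (1/12) × log₂(1/3) = -0.1321
D(P||Q) = 0.2654 - 0.1321
  = 0.1333 bits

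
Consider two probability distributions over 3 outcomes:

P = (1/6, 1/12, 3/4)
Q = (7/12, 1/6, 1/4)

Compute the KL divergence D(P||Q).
D(P||Q) = Σ P(i) log₂(P(i)/Q(i))
  i=0: (1/6) × log₂((1/6)/(7/12)) = (1/6) × log₂(2/7) = -0.3012
  i=1: (1/12) × log₂((1/12)/(1/6)) = (1/12) × log₂(1/2) = -0.0833
  i=2: (3/4) × log₂((3/4)/(1/4)) = (3/4) × log₂(3) = 1.1887
D(P||Q) = -0.3012 - 0.0833 + 1.1887
  = 0.8042 bits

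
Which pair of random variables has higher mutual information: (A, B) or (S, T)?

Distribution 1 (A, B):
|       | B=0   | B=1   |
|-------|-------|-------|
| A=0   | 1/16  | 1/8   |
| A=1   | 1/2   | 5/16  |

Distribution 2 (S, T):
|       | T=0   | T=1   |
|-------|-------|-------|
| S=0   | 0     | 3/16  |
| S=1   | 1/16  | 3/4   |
Distribution 1 (A, B):
Marginal P(A) (row sums):
  P(A=0) = 1/16 + 1/8 = 3/16
  P(A=1) = 1/2 + 5/16 = 13/16
Marginal P(B) (column sums):
  P(B=0) = 1/16 + 1/2 = 9/16
  P(B=1) = 1/8 + 5/16 = 7/16

H(A) = -[(3/16)·log₂(3/16) + (13/16)·log₂(13/16)]
  = 0.4528 + 0.2434
  = 0.6962 bits
H(B) = -[(9/16)·log₂(9/16) + (7/16)·log₂(7/16)]
  = 0.4669 + 0.5218
  = 0.9887 bits
H(A,B) = -[(1/16)·log₂(1/16) + (1/8)·log₂(1/8) + (1/2)·log₂(1/2) + (5/16)·log₂(5/16)]
  = 0.2500 + 0.3750 + 0.5000 + 0.5244
  = 1.6494 bits

I(A;B) = H(A) + H(B) - H(A,B)
  = 0.6962 + 0.9887 - 1.6494
  = 0.0355 bits

Distribution 2 (S, T):
Marginal P(S) (row sums):
  P(S=0) = 0 + 3/16 = 3/16
  P(S=1) = 1/16 + 3/4 = 13/16
Marginal P(T) (column sums):
  P(T=0) = 0 + 1/16 = 1/16
  P(T=1) = 3/16 + 3/4 = 15/16

H(S) = -[(3/16)·log₂(3/16) + (13/16)·log₂(13/16)]
  = 0.4528 + 0.2434
  = 0.6962 bits
H(T) = -[(1/16)·log₂(1/16) + (15/16)·log₂(15/16)]
  = 0.2500 + 0.0873
  = 0.3373 bits
H(S,T) = -[(3/16)·log₂(3/16) + (1/16)·log₂(1/16) + (3/4)·log₂(3/4)]
  = 0.4528 + 0.2500 + 0.3113
  = 1.0141 bits

I(S;T) = H(S) + H(T) - H(S,T)
  = 0.6962 + 0.3373 - 1.0141
  = 0.0194 bits

I(A;B) = 0.0355 bits > I(S;T) = 0.0194 bits, so (A, B) has the higher mutual information (stronger dependence).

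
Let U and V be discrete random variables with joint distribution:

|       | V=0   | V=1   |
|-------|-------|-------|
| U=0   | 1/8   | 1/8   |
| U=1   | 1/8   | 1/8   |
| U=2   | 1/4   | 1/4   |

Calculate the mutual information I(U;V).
Marginal P(U) (row sums):
  P(U=0) = 1/8 + 1/8 = 1/4
  P(U=1) = 1/8 + 1/8 = 1/4
  P(U=2) = 1/4 + 1/4 = 1/2
Marginal P(V) (column sums):
  P(V=0) = 1/8 + 1/8 + 1/4 = 1/2
  P(V=1) = 1/8 + 1/8 + 1/4 = 1/2

H(U) = -[(1/4)·log₂(1/4) + (1/4)·log₂(1/4) + (1/2)·log₂(1/2)]
  = 0.5000 + 0.5000 + 0.5000
  = 1.5000 bits
H(V) = -[(1/2)·log₂(1/2) + (1/2)·log₂(1/2)]
  = 0.5000 + 0.5000
  = 1.0000 bits
H(U,V) = -[(1/8)·log₂(1/8) + (1/8)·log₂(1/8) + (1/8)·log₂(1/8) + (1/8)·log₂(1/8) + (1/4)·log₂(1/4) + (1/4)·log₂(1/4)]
  = 0.3750 + 0.3750 + 0.3750 + 0.3750 + 0.5000 + 0.5000
  = 2.5000 bits

I(U;V) = H(U) + H(V) - H(U,V)
  = 1.5000 + 1.0000 - 2.5000
  = 0.0000 bits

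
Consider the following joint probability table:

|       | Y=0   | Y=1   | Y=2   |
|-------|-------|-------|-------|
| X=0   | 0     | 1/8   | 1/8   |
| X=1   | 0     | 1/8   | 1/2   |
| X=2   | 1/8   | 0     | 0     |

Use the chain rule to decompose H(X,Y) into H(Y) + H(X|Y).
By the chain rule: H(X,Y) = H(Y) + H(X|Y)

Marginal P(Y) (column sums):
  P(Y=0) = 0 + 0 + 1/8 = 1/8
  P(Y=1) = 1/8 + 1/8 + 0 = 1/4
  P(Y=2) = 1/8 + 1/2 + 0 = 5/8
H(Y) = -[(1/8)·log₂(1/8) + (1/4)·log₂(1/4) + (5/8)·log₂(5/8)]
  = 0.3750 + 0.5000 + 0.4238
  = 1.2988 bits
H(X|Y) = -Σ P(X,Y)·log₂ P(X|Y), where P(X|Y) = P(X,Y) / P(Y)
  (cells with P(X,Y) = 0 contribute 0)
  (X=0,Y=1): P(X|Y) = (1/8)/(1/4) = 1/2;  -(1/8)·log₂(1/2) = 0.1250
  (X=0,Y=2): P(X|Y) = (1/8)/(5/8) = 1/5;  -(1/8)·log₂(1/5) = 0.2902
  (X=1,Y=1): P(X|Y) = (1/8)/(1/4) = 1/2;  -(1/8)·log₂(1/2) = 0.1250
  (X=1,Y=2): P(X|Y) = (1/2)/(5/8) = 4/5;  -(1/2)·log₂(4/5) = 0.1610
  (X=2,Y=0): P(X|Y) = (1/8)/(1/8) = 1;  -(1/8)·log₂(1) = 0.0000
H(X|Y) = 0.1250 + 0.2902 + 0.1250 + 0.1610 + 0.0000
  = 0.7012 bits

H(X,Y) = H(Y) + H(X|Y) = 1.2988 + 0.7012 = 2.0000 bits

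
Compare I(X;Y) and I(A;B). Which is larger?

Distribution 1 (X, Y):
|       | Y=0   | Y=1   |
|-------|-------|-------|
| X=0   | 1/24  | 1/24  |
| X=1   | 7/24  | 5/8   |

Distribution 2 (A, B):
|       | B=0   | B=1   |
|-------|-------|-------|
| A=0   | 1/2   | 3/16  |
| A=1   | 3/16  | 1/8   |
Distribution 1 (X, Y):
Marginal P(X) (row sums):
  P(X=0) = 1/24 + 1/24 = 1/12
  P(X=1) = 7/24 + 5/8 = 11/12
Marginal P(Y) (column sums):
  P(Y=0) = 1/24 + 7/24 = 1/3
  P(Y=1) = 1/24 + 5/8 = 2/3

H(X) = -[(1/12)·log₂(1/12) + (11/12)·log₂(11/12)]
  = 0.2987 + 0.1151
  = 0.4138 bits
H(Y) = -[(1/3)·log₂(1/3) + (2/3)·log₂(2/3)]
  = 0.5283 + 0.3900
  = 0.9183 bits
H(X,Y) = -[(1/24)·log₂(1/24) + (1/24)·log₂(1/24) + (7/24)·log₂(7/24) + (5/8)·log₂(5/8)]
  = 0.1910 + 0.1910 + 0.5185 + 0.4238
  = 1.3243 bits

I(X;Y) = H(X) + H(Y) - H(X,Y)
  = 0.4138 + 0.9183 - 1.3243
  = 0.0078 bits

Distribution 2 (A, B):
Marginal P(A) (row sums):
  P(A=0) = 1/2 + 3/16 = 11/16
  P(A=1) = 3/16 + 1/8 = 5/16
Marginal P(B) (column sums):
  P(B=0) = 1/2 + 3/16 = 11/16
  P(B=1) = 3/16 + 1/8 = 5/16

H(A) = -[(11/16)·log₂(11/16) + (5/16)·log₂(5/16)]
  = 0.3716 + 0.5244
  = 0.8960 bits
H(B) = -[(11/16)·log₂(11/16) + (5/16)·log₂(5/16)]
  = 0.3716 + 0.5244
  = 0.8960 bits
H(A,B) = -[(1/2)·log₂(1/2) + (3/16)·log₂(3/16) + (3/16)·log₂(3/16) + (1/8)·log₂(1/8)]
  = 0.5000 + 0.4528 + 0.4528 + 0.3750
  = 1.7806 bits

I(A;B) = H(A) + H(B) - H(A,B)
  = 0.8960 + 0.8960 - 1.7806
  = 0.0114 bits

I(A;B) = 0.0114 bits > I(X;Y) = 0.0078 bits, so (A, B) has the higher mutual information (stronger dependence).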